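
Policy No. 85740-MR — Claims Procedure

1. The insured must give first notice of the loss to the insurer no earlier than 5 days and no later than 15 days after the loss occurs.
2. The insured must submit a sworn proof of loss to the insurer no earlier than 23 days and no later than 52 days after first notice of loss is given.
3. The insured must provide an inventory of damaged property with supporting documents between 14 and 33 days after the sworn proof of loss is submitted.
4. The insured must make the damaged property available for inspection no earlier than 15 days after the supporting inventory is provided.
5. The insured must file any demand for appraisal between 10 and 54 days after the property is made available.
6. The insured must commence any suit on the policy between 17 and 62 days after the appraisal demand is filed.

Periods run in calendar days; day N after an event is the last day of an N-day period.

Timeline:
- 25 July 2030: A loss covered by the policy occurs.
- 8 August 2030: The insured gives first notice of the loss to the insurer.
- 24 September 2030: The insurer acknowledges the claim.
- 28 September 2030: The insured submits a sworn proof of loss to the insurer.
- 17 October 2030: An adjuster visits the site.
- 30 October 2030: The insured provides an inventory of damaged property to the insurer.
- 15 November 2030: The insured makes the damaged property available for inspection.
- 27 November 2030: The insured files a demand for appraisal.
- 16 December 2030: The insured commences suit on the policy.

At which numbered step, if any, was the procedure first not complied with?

Step 1 — 5 and 15 days from 25 July 2030 (when the loss occurs) are 30 July 2030 and 9 August 2030 respectively; done 8 August 2030 — within the window.
Step 2 — 23 and 52 days from 8 August 2030 (when first notice of loss is given) are 31 August 2030 and 29 September 2030 respectively; done 28 September 2030, which is between those dates.
Step 3 — 14 and 33 days from 28 September 2030 (when the sworn proof of loss is submitted) are 12 October 2030 and 31 October 2030 respectively; done 30 October 2030, which is between those dates.
Step 4 — must wait 15 days from 30 October 2030 (when the supporting inventory is provided), so not before 14 November 2030; done 15 November 2030 — permitted.
Step 5 — 10 and 54 days from 15 November 2030 (when the property is made available) are 25 November 2030 and 8 January 2031 respectively; 27 November 2030 falls inside that range.
Step 6 — 17 and 62 days from 27 November 2030 (when the appraisal demand is filed) are 14 December 2030 and 28 January 2031 respectively; 16 December 2030 falls inside that range.

None — every step was satisfied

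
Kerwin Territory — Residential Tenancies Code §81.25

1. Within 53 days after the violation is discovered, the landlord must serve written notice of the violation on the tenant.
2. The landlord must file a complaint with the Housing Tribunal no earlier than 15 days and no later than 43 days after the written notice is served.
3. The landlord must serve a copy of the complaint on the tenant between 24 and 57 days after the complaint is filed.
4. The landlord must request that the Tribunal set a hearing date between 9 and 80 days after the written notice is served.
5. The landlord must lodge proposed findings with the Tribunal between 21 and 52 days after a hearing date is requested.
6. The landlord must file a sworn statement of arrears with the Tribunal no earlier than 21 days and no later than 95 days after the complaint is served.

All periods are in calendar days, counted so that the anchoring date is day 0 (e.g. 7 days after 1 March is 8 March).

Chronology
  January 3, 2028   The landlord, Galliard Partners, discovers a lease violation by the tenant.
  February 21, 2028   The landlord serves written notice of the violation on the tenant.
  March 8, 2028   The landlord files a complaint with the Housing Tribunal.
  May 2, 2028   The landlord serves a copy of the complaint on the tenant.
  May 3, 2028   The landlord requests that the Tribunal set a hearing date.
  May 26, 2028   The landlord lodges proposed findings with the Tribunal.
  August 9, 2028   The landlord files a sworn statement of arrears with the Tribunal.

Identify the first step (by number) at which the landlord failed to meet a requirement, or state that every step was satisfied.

Step 6

(1) due by January 3, 2028 + 53 days = February 25, 2028; completed February 21, 2028, before the deadline.
(2) the permitted window runs from February 21, 2028 + 15 = March 7, 2028 to February 21, 2028 + 43 = April 4, 2028; done March 8, 2028, which is between those dates.
(3) the permitted window runs from March 8, 2028 + 24 = April 1, 2028 to March 8, 2028 + 57 = May 4, 2028; done May 2, 2028, which is between those dates.
(4) the permitted window runs from February 21, 2028 + 9 = March 1, 2028 to February 21, 2028 + 80 = May 11, 2028; May 3, 2028 falls inside that range.
(5) the permitted window runs from May 3, 2028 + 21 = May 24, 2028 to May 3, 2028 + 52 = June 24, 2028; May 26, 2028 falls inside that range.
(6) the permitted window runs from May 2, 2028 + 21 = May 23, 2028 to May 2, 2028 + 95 = August 5, 2028; done August 9, 2028 — 4 days after the window closed.
The analysis stops there.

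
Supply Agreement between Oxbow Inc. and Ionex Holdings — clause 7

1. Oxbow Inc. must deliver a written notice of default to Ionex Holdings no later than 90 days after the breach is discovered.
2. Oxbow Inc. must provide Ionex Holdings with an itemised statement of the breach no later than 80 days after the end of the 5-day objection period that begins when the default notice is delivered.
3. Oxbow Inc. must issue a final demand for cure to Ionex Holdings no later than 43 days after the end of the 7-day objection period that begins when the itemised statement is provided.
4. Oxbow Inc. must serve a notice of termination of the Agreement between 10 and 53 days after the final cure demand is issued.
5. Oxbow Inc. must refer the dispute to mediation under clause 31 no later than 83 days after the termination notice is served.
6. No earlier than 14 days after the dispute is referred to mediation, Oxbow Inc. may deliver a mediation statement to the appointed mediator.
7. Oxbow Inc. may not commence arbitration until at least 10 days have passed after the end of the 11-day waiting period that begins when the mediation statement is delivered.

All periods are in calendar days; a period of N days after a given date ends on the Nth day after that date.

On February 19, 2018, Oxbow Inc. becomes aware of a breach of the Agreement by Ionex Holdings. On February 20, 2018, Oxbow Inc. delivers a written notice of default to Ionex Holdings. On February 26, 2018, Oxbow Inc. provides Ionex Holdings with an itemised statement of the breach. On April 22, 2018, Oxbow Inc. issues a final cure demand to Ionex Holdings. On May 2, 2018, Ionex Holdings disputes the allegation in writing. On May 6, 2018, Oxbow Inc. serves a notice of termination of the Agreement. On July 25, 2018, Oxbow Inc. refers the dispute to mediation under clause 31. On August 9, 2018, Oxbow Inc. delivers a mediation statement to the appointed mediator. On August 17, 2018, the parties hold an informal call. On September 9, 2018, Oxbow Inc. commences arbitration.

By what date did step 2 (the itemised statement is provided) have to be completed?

May 16, 2018

The default notice is delivered on February 20, 2018; the 5-day objection period therefore ends February 25, 2018, and step 2 runs from that date. 80 days after February 25, 2018 is May 16, 2018.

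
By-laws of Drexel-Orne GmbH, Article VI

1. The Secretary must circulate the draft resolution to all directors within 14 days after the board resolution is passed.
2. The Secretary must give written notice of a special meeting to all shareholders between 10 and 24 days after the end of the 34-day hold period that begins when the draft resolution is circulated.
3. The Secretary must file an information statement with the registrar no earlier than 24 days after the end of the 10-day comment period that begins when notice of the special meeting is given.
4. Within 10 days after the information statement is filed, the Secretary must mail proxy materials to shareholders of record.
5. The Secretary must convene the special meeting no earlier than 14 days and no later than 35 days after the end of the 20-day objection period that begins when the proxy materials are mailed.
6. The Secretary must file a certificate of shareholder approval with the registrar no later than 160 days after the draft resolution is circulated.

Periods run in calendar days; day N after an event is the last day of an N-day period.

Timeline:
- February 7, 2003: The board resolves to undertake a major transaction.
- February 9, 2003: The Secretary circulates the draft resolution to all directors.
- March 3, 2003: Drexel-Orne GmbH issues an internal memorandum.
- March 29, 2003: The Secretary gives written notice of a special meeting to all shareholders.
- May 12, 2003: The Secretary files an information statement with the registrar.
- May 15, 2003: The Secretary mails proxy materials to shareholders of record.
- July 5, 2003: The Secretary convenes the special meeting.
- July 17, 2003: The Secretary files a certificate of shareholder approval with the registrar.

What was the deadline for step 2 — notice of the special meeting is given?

The draft resolution is circulated on February 9, 2003; the 34-day hold period therefore ends March 15, 2003, and step 2 runs from that date. The window is 10–24 days after March 15, 2003; it closes on April 8, 2003.

April 8, 2003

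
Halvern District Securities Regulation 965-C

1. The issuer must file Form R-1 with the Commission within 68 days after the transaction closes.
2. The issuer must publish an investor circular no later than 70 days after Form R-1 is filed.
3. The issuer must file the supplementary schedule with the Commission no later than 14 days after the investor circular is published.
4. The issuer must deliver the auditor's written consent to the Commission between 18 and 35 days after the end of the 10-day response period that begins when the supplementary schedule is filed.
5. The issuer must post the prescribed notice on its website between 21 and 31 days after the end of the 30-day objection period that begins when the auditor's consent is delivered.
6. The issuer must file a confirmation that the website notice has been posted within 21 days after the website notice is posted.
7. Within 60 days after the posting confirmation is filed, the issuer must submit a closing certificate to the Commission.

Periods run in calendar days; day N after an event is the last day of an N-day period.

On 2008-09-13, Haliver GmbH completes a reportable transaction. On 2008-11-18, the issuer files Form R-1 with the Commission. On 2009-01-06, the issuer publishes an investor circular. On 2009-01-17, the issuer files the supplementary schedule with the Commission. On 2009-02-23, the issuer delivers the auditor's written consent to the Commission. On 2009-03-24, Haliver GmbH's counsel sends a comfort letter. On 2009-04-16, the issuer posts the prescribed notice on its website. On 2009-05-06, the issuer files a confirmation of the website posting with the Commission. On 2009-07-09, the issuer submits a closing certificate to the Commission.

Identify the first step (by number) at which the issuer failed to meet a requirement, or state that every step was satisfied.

Step 1: 68 days after 2008-09-13 (when the transaction closes) is 2008-11-20; completed 2008-11-18, before the deadline.
Step 2: 70 days after 2008-11-18 (when Form R-1 is filed) is 2009-01-27; done 2009-01-06 — timely.
Step 3: 14 days after 2009-01-06 (when the investor circular is published) is 2009-01-20; completed 2009-01-17, before the deadline.
Step 4: the window is 18–35 days after 2009-01-27 (end of the 10-day response period, which began when the supplementary schedule is filed on 2009-01-17), so 2009-02-14 through 2009-03-03; done 2009-02-23, which is between those dates.
Step 5: the window is 21–31 days after 2009-03-25 (end of the 30-day objection period, which began when the auditor's consent is delivered on 2009-02-23), so 2009-04-15 through 2009-04-25; done 2009-04-16, which is between those dates.
Step 6: 21 days after 2009-04-16 (when the website notice is posted) is 2009-05-07; 2009-05-06 is within that limit.
Step 7: 60 days after 2009-05-06 (when the posting confirmation is filed) is 2009-07-05; done 2009-07-09 — 4 days late.

Step 7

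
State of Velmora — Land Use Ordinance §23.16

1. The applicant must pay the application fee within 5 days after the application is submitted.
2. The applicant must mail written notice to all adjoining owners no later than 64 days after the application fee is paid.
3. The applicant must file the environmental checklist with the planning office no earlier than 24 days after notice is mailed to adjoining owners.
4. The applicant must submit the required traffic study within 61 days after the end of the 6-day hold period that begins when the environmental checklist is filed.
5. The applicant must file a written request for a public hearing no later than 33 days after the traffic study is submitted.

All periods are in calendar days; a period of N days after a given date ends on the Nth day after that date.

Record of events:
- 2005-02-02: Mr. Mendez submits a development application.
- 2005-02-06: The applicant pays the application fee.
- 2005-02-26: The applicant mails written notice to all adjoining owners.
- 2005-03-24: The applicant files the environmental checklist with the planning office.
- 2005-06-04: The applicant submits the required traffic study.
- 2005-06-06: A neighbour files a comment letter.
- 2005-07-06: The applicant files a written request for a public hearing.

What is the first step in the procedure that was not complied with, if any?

Step 4

Step 1 — counting 5 days from 2005-02-02 (when the application is submitted) gives a deadline of 2005-02-07; done 2005-02-06 — timely.
Step 2 — counting 64 days from 2005-02-06 (when the application fee is paid) gives a deadline of 2005-04-11; 2005-02-26 is within that limit.
Step 3 — must wait 24 days from 2005-02-26 (when notice is mailed to adjoining owners), so not before 2005-03-22; done 2005-03-24, after the minimum wait.
Step 4 — counting 61 days from 2005-03-30 (end of the 6-day hold period, which began when the environmental checklist is filed on 2005-03-24) gives a deadline of 2005-05-30; not done until 2005-06-04, 5 days after the deadline.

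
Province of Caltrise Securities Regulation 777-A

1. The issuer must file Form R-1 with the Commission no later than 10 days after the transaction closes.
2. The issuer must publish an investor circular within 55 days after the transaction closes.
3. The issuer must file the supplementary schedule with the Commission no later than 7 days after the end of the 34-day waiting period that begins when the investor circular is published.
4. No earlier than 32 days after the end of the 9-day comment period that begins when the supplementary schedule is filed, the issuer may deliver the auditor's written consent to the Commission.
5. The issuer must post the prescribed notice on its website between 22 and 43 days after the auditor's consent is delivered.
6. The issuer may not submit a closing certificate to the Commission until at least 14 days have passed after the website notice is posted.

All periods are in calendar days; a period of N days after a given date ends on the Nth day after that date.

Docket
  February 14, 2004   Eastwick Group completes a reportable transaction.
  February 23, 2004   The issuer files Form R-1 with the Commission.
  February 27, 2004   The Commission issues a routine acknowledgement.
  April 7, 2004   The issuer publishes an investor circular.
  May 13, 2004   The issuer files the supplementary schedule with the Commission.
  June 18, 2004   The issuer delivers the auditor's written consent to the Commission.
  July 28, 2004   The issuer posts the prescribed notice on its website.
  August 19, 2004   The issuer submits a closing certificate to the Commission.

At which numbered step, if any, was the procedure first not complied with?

(1) due by February 14, 2004 + 10 days = February 24, 2004; completed February 23, 2004, before the deadline.
(2) due by February 14, 2004 + 55 days = April 9, 2004; completed April 7, 2004, before the deadline.
(3) due by May 11, 2004 + 7 days = May 18, 2004; done May 13, 2004 — timely.
(4) permitted from May 22, 2004 + 32 days = June 23, 2004 onward; June 18, 2004 is 5 days before the earliest permitted date.

Step 4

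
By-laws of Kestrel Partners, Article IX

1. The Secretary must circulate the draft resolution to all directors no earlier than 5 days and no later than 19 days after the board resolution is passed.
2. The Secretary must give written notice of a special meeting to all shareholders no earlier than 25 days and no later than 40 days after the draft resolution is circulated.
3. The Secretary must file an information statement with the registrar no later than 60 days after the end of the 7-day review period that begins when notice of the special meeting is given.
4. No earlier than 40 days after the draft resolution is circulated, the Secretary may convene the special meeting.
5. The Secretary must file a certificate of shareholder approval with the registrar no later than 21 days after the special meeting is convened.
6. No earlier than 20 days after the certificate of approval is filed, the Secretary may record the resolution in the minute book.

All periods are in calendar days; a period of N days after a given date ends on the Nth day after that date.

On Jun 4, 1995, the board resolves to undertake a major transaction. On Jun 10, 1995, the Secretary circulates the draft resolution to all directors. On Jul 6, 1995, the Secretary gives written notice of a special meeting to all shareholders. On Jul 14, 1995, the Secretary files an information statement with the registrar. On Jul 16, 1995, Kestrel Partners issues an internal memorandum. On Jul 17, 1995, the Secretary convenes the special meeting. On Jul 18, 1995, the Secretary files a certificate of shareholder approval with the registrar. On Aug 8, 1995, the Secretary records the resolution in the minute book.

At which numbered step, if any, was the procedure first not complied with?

Step 1: the window is 5–19 days after Jun 4, 1995 (when the board resolution is passed), so Jun 9, 1995 through Jun 23, 1995; Jun 10, 1995 falls inside that range.
Step 2: the window is 25–40 days after Jun 10, 1995 (when the draft resolution is circulated), so Jul 5, 1995 through Jul 20, 1995; done Jul 6, 1995, which is between those dates.
Step 3: 60 days after Jul 13, 1995 (end of the 7-day review period, which began when notice of the special meeting is given on Jul 6, 1995) is Sep 11, 1995; done Jul 14, 1995 — timely.
Step 4: the earliest permitted date is 40 days after Jun 10, 1995 (when the draft resolution is circulated), i.e. Jul 20, 1995; done Jul 17, 1995 — 3 days too early.

Step 4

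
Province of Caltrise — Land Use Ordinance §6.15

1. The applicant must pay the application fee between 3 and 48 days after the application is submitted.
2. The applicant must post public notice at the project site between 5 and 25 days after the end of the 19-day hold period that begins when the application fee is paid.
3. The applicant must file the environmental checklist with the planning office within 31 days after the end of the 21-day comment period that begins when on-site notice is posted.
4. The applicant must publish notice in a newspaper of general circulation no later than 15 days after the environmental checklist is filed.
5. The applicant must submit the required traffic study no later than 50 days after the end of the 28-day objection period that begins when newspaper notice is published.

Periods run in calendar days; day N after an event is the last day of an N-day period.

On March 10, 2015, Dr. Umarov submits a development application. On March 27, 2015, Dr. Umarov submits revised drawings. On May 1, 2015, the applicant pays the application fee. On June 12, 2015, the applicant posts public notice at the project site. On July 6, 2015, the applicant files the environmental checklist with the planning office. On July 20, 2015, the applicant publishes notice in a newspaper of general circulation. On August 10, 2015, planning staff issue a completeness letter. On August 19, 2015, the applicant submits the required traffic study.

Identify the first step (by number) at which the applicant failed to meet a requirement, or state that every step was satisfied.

Step 1

(1) the permitted window runs from March 10, 2015 + 3 = March 13, 2015 to March 10, 2015 + 48 = April 27, 2015; May 1, 2015 is 4 days past the end of the window.
That is the first point of non-compliance.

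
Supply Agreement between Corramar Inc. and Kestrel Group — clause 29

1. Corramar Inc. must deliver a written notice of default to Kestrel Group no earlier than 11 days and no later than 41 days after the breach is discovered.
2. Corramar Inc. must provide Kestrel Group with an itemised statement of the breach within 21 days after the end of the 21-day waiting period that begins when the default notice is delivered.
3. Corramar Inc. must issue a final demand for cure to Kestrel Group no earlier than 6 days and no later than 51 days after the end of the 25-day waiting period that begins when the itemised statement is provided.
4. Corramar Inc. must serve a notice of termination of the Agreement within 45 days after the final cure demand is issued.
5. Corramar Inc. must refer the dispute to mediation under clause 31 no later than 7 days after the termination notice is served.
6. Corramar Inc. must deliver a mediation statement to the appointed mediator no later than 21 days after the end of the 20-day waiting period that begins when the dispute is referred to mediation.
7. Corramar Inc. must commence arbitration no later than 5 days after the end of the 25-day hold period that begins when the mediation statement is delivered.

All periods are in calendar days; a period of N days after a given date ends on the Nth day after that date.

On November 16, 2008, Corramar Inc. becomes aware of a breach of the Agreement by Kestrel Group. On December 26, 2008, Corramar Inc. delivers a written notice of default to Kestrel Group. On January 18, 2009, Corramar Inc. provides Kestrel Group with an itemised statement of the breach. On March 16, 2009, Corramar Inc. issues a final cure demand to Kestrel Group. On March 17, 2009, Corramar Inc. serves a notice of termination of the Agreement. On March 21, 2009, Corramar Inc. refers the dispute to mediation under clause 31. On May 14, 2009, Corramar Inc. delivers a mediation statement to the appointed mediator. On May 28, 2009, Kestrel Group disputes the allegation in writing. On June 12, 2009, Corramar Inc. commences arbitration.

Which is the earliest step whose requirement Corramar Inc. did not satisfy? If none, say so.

Step 6

Step 1 — 11 and 41 days from November 16, 2008 (when the breach is discovered) are November 27, 2008 and December 27, 2008 respectively; done December 26, 2008, which is between those dates.
Step 2 — counting 21 days from January 16, 2009 (end of the 21-day waiting period, which began when the default notice is delivered on December 26, 2008) gives a deadline of February 6, 2009; completed January 18, 2009, before the deadline.
Step 3 — 6 and 51 days from February 12, 2009 (end of the 25-day waiting period, which began when the itemised statement is provided on January 18, 2009) are February 18, 2009 and April 4, 2009 respectively; done March 16, 2009 — within the window.
Step 4 — counting 45 days from March 16, 2009 (when the final cure demand is issued) gives a deadline of April 30, 2009; completed March 17, 2009, before the deadline.
Step 5 — counting 7 days from March 17, 2009 (when the termination notice is served) gives a deadline of March 24, 2009; done March 21, 2009 — timely.
Step 6 — counting 21 days from April 10, 2009 (end of the 20-day waiting period, which began when the dispute is referred to mediation on March 21, 2009) gives a deadline of May 1, 2009; done May 14, 2009 — 13 days late.
No need to go further; step 6 was not satisfied.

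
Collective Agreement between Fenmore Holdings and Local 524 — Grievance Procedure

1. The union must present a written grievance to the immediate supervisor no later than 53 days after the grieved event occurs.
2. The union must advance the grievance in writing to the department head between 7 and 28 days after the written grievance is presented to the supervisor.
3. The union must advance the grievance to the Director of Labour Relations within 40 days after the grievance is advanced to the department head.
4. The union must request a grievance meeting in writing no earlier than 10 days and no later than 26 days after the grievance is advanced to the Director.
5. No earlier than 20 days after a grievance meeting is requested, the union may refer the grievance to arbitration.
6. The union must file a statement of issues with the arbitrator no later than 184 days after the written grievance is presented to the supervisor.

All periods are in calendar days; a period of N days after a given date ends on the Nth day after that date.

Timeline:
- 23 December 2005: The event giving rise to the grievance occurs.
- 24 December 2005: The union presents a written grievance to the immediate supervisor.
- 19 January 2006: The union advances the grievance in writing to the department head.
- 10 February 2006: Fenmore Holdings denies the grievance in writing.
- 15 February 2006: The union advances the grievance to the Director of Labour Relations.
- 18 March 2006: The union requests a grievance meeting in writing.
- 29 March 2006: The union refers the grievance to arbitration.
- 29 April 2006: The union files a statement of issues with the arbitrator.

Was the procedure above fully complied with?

Step 1 — counting 53 days from 23 December 2005 (when the grieved event occurs) gives a deadline of 14 February 2006; done 24 December 2005 — timely.
Step 2 — 7 and 28 days from 24 December 2005 (when the written grievance is presented to the supervisor) are 31 December 2005 and 21 January 2006 respectively; 19 January 2006 falls inside that range.
Step 3 — counting 40 days from 19 January 2006 (when the grievance is advanced to the department head) gives a deadline of 28 February 2006; completed 15 February 2006, before the deadline.
Step 4 — 10 and 26 days from 15 February 2006 (when the grievance is advanced to the Director) are 25 February 2006 and 13 March 2006 respectively; 18 March 2006 is 5 days past the end of the window.
Later steps need not be reached.

No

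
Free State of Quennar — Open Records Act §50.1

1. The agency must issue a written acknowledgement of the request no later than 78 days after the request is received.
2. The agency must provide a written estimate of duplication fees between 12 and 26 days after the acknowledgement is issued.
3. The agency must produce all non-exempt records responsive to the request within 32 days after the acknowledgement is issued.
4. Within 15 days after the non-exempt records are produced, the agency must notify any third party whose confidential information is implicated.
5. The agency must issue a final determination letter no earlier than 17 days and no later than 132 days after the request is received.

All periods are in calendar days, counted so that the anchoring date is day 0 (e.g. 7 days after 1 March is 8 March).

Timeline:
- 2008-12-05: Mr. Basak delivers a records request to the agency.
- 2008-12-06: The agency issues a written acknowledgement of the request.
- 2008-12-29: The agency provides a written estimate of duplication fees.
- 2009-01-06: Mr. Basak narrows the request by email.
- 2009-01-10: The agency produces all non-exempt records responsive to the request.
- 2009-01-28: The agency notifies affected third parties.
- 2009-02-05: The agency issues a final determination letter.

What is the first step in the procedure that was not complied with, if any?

(1) due by 2008-12-05 + 78 days = 2009-02-21; done 2008-12-06 — timely.
(2) the permitted window runs from 2008-12-06 + 12 = 2008-12-18 to 2008-12-06 + 26 = 2009-01-01; done 2008-12-29 — within the window.
(3) due by 2008-12-06 + 32 days = 2009-01-07; done 2009-01-10 — 3 days late.
The procedure was therefore not followed at step 3.

Step 3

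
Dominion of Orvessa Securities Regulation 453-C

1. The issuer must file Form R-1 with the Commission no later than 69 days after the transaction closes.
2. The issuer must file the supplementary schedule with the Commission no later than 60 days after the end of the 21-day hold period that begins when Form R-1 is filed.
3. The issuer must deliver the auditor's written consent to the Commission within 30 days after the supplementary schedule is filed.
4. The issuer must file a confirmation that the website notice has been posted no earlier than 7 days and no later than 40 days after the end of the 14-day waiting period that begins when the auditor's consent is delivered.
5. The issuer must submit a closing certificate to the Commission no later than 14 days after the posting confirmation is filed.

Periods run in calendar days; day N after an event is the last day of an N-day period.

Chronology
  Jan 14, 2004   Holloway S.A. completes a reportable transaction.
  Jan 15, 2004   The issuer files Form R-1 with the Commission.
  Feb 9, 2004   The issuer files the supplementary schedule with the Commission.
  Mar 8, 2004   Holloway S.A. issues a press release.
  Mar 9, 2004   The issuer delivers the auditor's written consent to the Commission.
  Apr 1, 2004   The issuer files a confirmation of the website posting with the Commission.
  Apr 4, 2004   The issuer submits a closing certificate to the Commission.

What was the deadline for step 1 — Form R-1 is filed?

Mar 23, 2004

Step 1 runs from Jan 14, 2004, when the transaction closes. 69 days after Jan 14, 2004 is Mar 23, 2004.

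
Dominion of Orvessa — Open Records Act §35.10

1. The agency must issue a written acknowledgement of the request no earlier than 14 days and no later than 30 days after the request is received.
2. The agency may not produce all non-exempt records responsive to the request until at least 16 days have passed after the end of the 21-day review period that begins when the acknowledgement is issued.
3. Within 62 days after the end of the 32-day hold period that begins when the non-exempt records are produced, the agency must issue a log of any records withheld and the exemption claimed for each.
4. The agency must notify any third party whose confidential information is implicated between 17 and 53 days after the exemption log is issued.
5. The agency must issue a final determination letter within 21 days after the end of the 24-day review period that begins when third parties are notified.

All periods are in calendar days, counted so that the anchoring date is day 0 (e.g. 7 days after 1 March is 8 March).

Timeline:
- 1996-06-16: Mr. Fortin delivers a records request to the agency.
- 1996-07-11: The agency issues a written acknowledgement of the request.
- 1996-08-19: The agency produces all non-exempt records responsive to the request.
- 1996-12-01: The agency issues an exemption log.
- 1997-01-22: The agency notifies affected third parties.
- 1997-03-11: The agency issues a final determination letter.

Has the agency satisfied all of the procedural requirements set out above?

No

Step 1: the window is 14–30 days after 1996-06-16 (when the request is received), so 1996-06-30 through 1996-07-16; 1996-07-11 falls inside that range.
Step 2: the earliest permitted date is 16 days after 1996-08-01 (end of the 21-day review period, which began when the acknowledgement is issued on 1996-07-11), i.e. 1996-08-17; 1996-08-19 is on or after that date.
Step 3: 62 days after 1996-09-20 (end of the 32-day hold period, which began when the non-exempt records are produced on 1996-08-19) is 1996-11-21; not done until 1996-12-01, 10 days after the deadline.
The analysis stops there.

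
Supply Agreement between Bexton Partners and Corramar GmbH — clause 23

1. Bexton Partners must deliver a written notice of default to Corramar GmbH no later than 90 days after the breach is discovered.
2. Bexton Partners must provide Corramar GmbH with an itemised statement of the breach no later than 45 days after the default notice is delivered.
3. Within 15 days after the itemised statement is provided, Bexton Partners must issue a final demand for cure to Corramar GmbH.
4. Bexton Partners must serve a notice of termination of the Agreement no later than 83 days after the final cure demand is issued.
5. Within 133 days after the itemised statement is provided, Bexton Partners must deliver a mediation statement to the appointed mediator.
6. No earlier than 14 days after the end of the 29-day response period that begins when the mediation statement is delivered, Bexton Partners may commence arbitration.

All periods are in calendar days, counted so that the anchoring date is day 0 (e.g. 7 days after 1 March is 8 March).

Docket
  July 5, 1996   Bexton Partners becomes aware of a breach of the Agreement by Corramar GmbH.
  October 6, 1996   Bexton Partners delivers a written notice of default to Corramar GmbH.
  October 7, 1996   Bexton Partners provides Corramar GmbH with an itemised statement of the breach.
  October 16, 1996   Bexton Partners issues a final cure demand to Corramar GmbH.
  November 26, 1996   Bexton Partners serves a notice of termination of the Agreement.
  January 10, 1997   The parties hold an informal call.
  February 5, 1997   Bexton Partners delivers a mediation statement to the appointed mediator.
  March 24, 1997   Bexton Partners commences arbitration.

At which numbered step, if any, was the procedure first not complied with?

Step 1

(1) due by July 5, 1996 + 90 days = October 3, 1996; not done until October 6, 1996, 3 days after the deadline.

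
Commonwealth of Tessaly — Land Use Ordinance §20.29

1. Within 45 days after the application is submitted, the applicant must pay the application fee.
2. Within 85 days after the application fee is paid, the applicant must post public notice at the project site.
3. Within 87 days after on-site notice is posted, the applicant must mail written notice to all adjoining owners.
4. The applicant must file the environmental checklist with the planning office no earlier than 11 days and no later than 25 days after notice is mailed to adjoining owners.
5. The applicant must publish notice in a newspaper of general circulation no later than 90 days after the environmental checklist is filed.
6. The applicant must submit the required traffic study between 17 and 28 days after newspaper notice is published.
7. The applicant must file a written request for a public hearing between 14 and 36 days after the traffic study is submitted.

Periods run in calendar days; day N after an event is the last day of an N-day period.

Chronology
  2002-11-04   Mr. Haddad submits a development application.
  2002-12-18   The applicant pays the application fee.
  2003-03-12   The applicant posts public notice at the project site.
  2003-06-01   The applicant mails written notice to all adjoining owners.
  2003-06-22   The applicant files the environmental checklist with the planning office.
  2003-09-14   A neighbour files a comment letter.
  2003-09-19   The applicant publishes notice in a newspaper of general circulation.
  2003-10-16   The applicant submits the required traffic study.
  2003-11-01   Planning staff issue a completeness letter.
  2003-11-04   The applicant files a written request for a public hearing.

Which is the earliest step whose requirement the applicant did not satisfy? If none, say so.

Step 1: 45 days after 2002-11-04 (when the application is submitted) is 2002-12-19; 2002-12-18 is within that limit.
Step 2: 85 days after 2002-12-18 (when the application fee is paid) is 2003-03-13; completed 2003-03-12, before the deadline.
Step 3: 87 days after 2003-03-12 (when on-site notice is posted) is 2003-06-07; completed 2003-06-01, before the deadline.
Step 4: the window is 11–25 days after 2003-06-01 (when notice is mailed to adjoining owners), so 2003-06-12 through 2003-06-26; done 2003-06-22, which is between those dates.
Step 5: 90 days after 2003-06-22 (when the environmental checklist is filed) is 2003-09-20; completed 2003-09-19, before the deadline.
Step 6: the window is 17–28 days after 2003-09-19 (when newspaper notice is published), so 2003-10-06 through 2003-10-17; done 2003-10-16 — within the window.
Step 7: the window is 14–36 days after 2003-10-16 (when the traffic study is submitted), so 2003-10-30 through 2003-11-21; done 2003-11-04 — within the window.

None — every step was satisfied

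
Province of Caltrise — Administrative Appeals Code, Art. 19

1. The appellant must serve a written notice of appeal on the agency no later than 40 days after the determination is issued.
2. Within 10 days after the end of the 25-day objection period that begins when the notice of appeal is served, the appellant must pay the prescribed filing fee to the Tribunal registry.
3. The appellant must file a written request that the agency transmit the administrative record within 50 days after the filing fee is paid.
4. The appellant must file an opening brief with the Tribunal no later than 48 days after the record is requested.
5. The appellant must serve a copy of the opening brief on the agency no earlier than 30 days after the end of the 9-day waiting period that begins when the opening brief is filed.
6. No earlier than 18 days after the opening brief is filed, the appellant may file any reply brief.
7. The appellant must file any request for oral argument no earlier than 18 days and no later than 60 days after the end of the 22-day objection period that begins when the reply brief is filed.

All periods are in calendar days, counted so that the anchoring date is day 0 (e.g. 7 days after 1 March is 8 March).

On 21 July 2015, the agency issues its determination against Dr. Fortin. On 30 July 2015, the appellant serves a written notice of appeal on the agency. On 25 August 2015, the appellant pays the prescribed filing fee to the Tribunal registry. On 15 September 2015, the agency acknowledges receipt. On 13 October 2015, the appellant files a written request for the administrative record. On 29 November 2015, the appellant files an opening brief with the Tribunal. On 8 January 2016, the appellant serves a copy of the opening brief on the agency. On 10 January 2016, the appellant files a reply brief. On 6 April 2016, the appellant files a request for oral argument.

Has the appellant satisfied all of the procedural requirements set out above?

No

(1) due by 21 July 2015 + 40 days = 30 August 2015; done 30 July 2015 — timely.
(2) due by 24 August 2015 + 10 days = 3 September 2015; done 25 August 2015 — timely.
(3) due by 25 August 2015 + 50 days = 14 October 2015; done 13 October 2015 — timely.
(4) due by 13 October 2015 + 48 days = 30 November 2015; completed 29 November 2015, before the deadline.
(5) permitted from 8 December 2015 + 30 days = 7 January 2016 onward; done 8 January 2016, after the minimum wait.
(6) permitted from 29 November 2015 + 18 days = 17 December 2015 onward; done 10 January 2016, after the minimum wait.
(7) the permitted window runs from 1 February 2016 + 18 = 19 February 2016 to 1 February 2016 + 60 = 1 April 2016; done 6 April 2016 — 5 days after the window closed.
No need to go further; step 7 was not satisfied.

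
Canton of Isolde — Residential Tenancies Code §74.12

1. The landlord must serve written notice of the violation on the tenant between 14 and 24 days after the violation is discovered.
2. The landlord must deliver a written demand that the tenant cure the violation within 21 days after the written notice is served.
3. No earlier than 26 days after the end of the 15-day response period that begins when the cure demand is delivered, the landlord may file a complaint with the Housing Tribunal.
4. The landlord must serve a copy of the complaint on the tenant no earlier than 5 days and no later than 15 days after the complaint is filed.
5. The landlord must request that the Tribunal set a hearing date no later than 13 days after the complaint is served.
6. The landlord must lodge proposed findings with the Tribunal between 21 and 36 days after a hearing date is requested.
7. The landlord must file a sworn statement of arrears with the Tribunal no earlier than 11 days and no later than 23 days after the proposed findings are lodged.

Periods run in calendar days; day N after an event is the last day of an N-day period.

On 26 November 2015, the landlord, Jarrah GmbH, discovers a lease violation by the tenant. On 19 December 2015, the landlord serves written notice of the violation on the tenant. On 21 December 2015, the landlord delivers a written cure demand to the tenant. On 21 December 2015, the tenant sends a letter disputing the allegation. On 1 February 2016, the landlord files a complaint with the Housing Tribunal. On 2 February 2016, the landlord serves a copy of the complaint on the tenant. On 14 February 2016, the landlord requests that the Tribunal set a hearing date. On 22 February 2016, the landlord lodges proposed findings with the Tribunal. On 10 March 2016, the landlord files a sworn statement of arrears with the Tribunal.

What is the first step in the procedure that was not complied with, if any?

Step 1: the window is 14–24 days after 26 November 2015 (when the violation is discovered), so 10 December 2015 through 20 December 2015; done 19 December 2015 — within the window.
Step 2: 21 days after 19 December 2015 (when the written notice is served) is 9 January 2016; completed 21 December 2015, before the deadline.
Step 3: the earliest permitted date is 26 days after 5 January 2016 (end of the 15-day response period, which began when the cure demand is delivered on 21 December 2015), i.e. 31 January 2016; 1 February 2016 is on or after that date.
Step 4: the window is 5–15 days after 1 February 2016 (when the complaint is filed), so 6 February 2016 through 16 February 2016; done 2 February 2016 — 4 days before the window opened.

Step 4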